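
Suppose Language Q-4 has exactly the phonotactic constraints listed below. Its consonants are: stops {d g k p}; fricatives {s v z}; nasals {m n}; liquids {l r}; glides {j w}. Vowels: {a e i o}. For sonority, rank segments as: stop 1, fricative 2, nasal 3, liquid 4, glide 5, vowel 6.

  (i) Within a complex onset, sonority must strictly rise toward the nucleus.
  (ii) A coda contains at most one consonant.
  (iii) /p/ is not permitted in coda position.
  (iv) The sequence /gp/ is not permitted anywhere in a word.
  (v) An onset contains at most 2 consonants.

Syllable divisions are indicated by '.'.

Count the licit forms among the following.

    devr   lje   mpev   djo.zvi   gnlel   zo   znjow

2

devr — violates constraint (ii): syllable 1 coda /vr/ has 2 consonants (> 1) → illicit
lje — σ1 onset /lj/ (4→5 rises), coda /∅/ ok → licit
mpev — violates constraint (i): syllable 1 onset /mp/: /m/ (nasal, 3) → /p/ (stop, 1) does not rise → illicit
djo.zvi — violates constraint (i): syllable 2 onset /zv/: /z/ (fricative, 2) → /v/ (fricative, 2) does not rise → illicit
gnlel — violates constraint (v): syllable 1 onset /gnl/ has 3 consonants (> 2) → illicit
zo — σ1 onset /z/, coda /∅/ ok → licit
znjow — violates constraint (v): syllable 1 onset /znj/ has 3 consonants (> 2) → illicit
Licit: lje, zo → 2.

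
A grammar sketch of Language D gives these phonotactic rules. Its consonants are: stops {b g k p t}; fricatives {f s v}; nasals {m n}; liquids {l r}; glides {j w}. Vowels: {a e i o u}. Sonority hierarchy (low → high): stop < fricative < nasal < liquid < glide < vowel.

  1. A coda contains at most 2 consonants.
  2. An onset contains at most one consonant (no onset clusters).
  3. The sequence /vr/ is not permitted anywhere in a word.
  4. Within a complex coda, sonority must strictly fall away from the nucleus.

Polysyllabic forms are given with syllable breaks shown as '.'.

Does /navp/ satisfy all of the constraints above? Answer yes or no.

yes

/navp/ — σ1 onset /n/, coda /vp/ (2→1 falls) ok → phonotactically legal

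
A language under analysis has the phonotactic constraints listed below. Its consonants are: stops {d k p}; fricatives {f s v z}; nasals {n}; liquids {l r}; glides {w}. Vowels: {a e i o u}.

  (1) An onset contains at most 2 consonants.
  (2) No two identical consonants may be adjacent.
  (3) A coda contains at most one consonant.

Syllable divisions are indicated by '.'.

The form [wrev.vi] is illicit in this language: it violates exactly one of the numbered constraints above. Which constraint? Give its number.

[wrev.vi]: adjacent identical consonants /vv/.
This is a violation of constraint 2: "No two identical consonants may be adjacent."
The remaining constraints (1, 3) are satisfied.

2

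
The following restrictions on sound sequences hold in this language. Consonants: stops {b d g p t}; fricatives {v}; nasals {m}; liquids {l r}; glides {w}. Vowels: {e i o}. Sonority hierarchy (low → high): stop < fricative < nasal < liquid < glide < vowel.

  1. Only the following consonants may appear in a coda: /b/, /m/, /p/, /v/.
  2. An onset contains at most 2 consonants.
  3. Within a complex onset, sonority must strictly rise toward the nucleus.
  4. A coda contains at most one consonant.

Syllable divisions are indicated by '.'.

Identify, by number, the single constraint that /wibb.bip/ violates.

4

/wibb.bip/: syllable 1 coda /bb/ has 2 consonants (> 1).
This is a violation of constraint 4: "A coda contains at most one consonant."
The remaining constraints (1, 2, 3) are satisfied.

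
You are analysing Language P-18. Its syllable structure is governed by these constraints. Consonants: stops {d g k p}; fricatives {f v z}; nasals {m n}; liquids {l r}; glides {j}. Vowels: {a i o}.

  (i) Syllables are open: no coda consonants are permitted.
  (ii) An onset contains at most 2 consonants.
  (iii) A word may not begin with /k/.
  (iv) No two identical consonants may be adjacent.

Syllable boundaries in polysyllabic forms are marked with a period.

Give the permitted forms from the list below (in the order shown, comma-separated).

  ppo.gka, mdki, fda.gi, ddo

fda.gi

ppo.gka — violates constraint (iv): adjacent identical consonants /pp/ → not permitted
mdki — violates constraint (ii): syllable 1 onset /mdk/ has 3 consonants (> 2) → not permitted
fda.gi — σ1 onset /fd/ (2C), coda /∅/ ok; σ2 onset /g/, coda /∅/ ok → permitted
ddo — violates constraint (iv): adjacent identical consonants /dd/ → not permitted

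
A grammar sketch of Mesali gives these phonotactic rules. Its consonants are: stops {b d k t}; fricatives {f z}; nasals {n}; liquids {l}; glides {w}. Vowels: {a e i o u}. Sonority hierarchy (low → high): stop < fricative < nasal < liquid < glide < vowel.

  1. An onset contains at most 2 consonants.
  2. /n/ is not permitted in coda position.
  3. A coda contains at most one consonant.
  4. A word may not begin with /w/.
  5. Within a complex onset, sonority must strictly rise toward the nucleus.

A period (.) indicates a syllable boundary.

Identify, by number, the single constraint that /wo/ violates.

4

/wo/: word begins with /w/.
This is a violation of constraint 4: "A word may not begin with /w/."
The remaining constraints (1, 2, 3, 5) are satisfied.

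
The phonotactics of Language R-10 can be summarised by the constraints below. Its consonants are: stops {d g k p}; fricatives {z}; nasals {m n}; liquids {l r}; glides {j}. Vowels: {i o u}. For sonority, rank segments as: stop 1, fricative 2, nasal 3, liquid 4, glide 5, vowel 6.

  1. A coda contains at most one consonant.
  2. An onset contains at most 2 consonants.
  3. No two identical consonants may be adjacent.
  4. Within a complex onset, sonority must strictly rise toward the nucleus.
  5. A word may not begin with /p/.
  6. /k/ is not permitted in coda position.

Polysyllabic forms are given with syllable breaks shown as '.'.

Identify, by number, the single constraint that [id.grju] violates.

2

[id.grju]: syllable 2 onset /grj/ has 3 consonants (> 2).
This is a violation of constraint 2: "An onset contains at most 2 consonants."
The remaining constraints (1, 3, 4, 5, 6) are satisfied.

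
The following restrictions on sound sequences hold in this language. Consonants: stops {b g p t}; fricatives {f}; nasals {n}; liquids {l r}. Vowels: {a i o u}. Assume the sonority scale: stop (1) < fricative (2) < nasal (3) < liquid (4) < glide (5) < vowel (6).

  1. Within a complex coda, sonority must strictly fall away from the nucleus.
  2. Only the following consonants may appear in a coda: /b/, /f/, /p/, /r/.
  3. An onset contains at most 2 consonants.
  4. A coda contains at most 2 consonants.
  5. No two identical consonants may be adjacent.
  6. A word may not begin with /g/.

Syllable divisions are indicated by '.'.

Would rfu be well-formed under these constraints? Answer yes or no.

rfu — σ1 onset /rf/ (2C), coda /∅/ ok → well-formed

yes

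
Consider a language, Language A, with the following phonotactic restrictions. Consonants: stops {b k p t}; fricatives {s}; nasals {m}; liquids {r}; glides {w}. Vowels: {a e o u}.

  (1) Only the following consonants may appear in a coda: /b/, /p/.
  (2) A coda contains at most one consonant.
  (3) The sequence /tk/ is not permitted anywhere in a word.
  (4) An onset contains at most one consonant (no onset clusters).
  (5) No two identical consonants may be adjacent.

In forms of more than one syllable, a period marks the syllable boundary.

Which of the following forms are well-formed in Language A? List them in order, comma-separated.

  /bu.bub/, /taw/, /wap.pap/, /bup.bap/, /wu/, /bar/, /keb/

/bu.bub/ — σ1 onset /b/, coda /∅/ ok; σ2 onset /b/, coda /b/ ok → well-formed
/taw/ — violates constraint 1: syllable 1 coda contains /w/, which is not a licensed coda consonant → ill-formed
/wap.pap/ — violates constraint 5: adjacent identical consonants /pp/ → ill-formed
/bup.bap/ — σ1 onset /b/, coda /p/ ok; σ2 onset /b/, coda /p/ ok → well-formed
/wu/ — σ1 onset /w/, coda /∅/ ok → well-formed
/bar/ — violates constraint 1: syllable 1 coda contains /r/, which is not a licensed coda consonant → ill-formed
/keb/ — σ1 onset /k/, coda /b/ ok → well-formed

/bu.bub/, /bup.bap/, /wu/, /keb/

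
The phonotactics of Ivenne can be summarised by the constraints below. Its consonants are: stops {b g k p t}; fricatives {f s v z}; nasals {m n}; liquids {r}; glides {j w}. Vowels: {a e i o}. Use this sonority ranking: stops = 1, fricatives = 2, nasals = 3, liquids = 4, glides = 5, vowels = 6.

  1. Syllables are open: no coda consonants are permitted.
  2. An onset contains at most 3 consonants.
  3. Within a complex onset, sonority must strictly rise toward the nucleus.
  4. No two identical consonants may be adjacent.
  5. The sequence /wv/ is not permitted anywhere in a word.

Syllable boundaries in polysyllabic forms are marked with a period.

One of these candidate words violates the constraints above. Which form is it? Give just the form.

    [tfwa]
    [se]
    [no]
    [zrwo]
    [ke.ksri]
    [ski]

[ski]

[tfwa] — σ1 onset /tfw/ (1→2→5 rises), coda /∅/ ok → well-formed
[se] — σ1 onset /s/, coda /∅/ ok → well-formed
[no] — σ1 onset /n/, coda /∅/ ok → well-formed
[zrwo] — σ1 onset /zrw/ (2→4→5 rises), coda /∅/ ok → well-formed
[ke.ksri] — σ1 onset /k/, coda /∅/ ok; σ2 onset /ksr/ (1→2→4 rises), coda /∅/ ok → well-formed
[ski] — violates constraint 3: syllable 1 onset /sk/: /s/ (fricative, 2) → /k/ (stop, 1) does not rise → ill-formed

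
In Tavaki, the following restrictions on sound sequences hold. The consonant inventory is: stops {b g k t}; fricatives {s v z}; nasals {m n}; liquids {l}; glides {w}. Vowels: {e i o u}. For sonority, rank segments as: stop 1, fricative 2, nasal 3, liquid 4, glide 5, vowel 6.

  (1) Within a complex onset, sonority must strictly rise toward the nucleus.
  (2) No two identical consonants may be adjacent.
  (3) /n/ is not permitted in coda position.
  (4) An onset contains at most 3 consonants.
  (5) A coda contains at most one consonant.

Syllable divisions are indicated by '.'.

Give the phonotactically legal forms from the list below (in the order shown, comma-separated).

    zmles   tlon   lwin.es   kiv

zmles — σ1 onset /zml/ (2→3→4 rises), coda /s/ ok → phonotactically legal
tlon — violates constraint 3: syllable 1 coda contains /n/ → phonotactically illegal
lwin.es — violates constraint 3: syllable 1 coda contains /n/ → phonotactically illegal
kiv — σ1 onset /k/, coda /v/ ok → phonotactically legal

zmles, kiv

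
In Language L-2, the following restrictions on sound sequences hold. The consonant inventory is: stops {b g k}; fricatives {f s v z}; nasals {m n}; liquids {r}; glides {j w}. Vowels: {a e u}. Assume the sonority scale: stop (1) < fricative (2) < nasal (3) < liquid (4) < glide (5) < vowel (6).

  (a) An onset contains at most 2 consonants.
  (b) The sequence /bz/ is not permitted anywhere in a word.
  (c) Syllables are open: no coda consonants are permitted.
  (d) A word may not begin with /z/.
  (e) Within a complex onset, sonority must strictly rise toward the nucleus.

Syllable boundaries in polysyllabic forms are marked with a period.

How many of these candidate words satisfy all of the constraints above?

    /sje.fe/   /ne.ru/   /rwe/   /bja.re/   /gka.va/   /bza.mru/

4

/sje.fe/ — σ1 onset /sj/ (2→5 rises), coda /∅/ ok; σ2 onset /f/, coda /∅/ ok → well-formed
/ne.ru/ — σ1 onset /n/, coda /∅/ ok; σ2 onset /r/, coda /∅/ ok → well-formed
/rwe/ — σ1 onset /rw/ (4→5 rises), coda /∅/ ok → well-formed
/bja.re/ — σ1 onset /bj/ (1→5 rises), coda /∅/ ok; σ2 onset /r/, coda /∅/ ok → well-formed
/gka.va/ — violates constraint (e): syllable 1 onset /gk/: /g/ (stop, 1) → /k/ (stop, 1) does not rise → ill-formed
/bza.mru/ — violates constraint (b): contains banned sequence /bz/ → ill-formed
Well-formed: /sje.fe/, /ne.ru/, /rwe/, /bja.re/ → 4.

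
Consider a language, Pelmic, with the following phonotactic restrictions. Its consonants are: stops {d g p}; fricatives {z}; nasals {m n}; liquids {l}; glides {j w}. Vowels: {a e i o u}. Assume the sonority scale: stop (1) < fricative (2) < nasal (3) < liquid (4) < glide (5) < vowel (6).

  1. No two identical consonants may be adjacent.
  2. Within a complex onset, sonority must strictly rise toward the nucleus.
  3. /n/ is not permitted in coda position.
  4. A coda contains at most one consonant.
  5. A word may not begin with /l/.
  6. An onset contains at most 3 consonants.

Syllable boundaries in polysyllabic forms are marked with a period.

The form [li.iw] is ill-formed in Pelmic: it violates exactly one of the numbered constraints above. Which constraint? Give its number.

5

[li.iw]: word begins with /l/.
This is a violation of constraint 5: "A word may not begin with /l/."
The remaining constraints (1, 2, 3, 4, 6) are satisfied.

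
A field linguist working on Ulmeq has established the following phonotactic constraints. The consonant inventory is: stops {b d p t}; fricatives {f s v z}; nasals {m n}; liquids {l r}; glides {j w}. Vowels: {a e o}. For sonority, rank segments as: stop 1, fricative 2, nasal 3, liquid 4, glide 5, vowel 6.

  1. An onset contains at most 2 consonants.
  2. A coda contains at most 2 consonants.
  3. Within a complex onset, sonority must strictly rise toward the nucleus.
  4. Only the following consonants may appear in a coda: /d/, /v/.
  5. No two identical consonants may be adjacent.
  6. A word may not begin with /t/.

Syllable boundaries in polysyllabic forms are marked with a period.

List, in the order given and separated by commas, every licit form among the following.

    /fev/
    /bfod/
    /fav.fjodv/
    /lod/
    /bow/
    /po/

/fev/ — σ1 onset /f/, coda /v/ ok → licit
/bfod/ — σ1 onset /bf/ (1→2 rises), coda /d/ ok → licit
/fav.fjodv/ — σ1 onset /f/, coda /v/ ok; σ2 onset /fj/ (2→5 rises), coda /dv/ (2C) ok → licit
/lod/ — σ1 onset /l/, coda /d/ ok → licit
/bow/ — violates constraint 4: syllable 1 coda contains /w/, which is not a licensed coda consonant → illicit
/po/ — σ1 onset /p/, coda /∅/ ok → licit

/fev/, /bfod/, /fav.fjodv/, /lod/, /po/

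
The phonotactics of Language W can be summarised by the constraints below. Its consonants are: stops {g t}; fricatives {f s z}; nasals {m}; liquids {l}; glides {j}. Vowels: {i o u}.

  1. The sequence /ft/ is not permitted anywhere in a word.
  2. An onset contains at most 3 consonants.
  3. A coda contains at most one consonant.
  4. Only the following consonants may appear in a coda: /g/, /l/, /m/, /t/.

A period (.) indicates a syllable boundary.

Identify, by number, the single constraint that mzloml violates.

mzloml: syllable 1 coda /ml/ has 2 consonants (> 1).
This is a violation of constraint 3: "A coda contains at most one consonant."
The remaining constraints (1, 2, 4) are satisfied.

3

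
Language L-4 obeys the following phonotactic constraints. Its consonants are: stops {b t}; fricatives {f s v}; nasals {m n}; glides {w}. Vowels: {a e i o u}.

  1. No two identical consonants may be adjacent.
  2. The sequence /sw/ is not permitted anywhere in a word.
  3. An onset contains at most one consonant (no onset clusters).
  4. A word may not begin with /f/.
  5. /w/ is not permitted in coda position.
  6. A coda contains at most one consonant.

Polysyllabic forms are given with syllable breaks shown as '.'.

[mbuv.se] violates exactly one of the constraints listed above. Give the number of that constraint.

[mbuv.se]: syllable 1 onset /mb/ has 2 consonants (> 1).
This is a violation of constraint 3: "An onset contains at most one consonant (no onset clusters)."
The remaining constraints (1, 2, 4, 5, 6) are satisfied.

3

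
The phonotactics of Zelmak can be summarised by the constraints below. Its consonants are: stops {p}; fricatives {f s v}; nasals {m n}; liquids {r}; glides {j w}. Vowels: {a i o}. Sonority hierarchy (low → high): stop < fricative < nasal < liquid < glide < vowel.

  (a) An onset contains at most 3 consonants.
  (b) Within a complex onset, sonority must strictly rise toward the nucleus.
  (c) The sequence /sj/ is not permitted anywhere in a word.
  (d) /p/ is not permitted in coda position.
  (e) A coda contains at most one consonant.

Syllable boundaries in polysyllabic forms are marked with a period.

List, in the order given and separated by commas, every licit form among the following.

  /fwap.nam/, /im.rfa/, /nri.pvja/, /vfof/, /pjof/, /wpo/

/fwap.nam/ — violates constraint (d): syllable 1 coda contains /p/ → illicit
/im.rfa/ — violates constraint (b): syllable 2 onset /rf/: /r/ (liquid, 4) → /f/ (fricative, 2) does not rise → illicit
/nri.pvja/ — σ1 onset /nr/ (3→4 rises), coda /∅/ ok; σ2 onset /pvj/ (1→2→5 rises), coda /∅/ ok → licit
/vfof/ — violates constraint (b): syllable 1 onset /vf/: /v/ (fricative, 2) → /f/ (fricative, 2) does not rise → illicit
/pjof/ — σ1 onset /pj/ (1→5 rises), coda /f/ ok → licit
/wpo/ — violates constraint (b): syllable 1 onset /wp/: /w/ (glide, 5) → /p/ (stop, 1) does not rise → illicit

/nri.pvja/, /pjof/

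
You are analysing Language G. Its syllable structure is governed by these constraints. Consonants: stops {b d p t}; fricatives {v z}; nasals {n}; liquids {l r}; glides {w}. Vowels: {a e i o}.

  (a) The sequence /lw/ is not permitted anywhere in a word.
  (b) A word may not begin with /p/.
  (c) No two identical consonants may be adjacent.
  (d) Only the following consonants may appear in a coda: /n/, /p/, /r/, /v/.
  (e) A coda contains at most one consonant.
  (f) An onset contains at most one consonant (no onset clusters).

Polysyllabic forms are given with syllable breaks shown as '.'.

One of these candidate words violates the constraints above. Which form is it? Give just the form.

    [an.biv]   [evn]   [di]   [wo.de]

[evn]

[an.biv] — σ1 onset /∅/, coda /n/ ok; σ2 onset /b/, coda /v/ ok → permitted
[evn] — violates constraint (e): syllable 1 coda /vn/ has 2 consonants (> 1) → not permitted
[di] — σ1 onset /d/, coda /∅/ ok → permitted
[wo.de] — σ1 onset /w/, coda /∅/ ok; σ2 onset /d/, coda /∅/ ok → permitted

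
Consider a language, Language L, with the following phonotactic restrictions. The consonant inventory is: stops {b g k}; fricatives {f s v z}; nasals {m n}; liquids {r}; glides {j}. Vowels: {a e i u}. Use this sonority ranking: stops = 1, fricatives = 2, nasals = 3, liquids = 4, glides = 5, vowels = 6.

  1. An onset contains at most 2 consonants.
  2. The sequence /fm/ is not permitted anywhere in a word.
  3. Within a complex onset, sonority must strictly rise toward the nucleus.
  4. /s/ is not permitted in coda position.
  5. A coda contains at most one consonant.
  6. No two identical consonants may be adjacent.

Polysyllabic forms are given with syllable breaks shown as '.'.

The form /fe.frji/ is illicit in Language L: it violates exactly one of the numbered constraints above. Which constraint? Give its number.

/fe.frji/: syllable 2 onset /frj/ has 3 consonants (> 2).
This is a violation of constraint 1: "An onset contains at most 2 consonants."
The remaining constraints (2, 3, 4, 5, 6) are satisfied.

1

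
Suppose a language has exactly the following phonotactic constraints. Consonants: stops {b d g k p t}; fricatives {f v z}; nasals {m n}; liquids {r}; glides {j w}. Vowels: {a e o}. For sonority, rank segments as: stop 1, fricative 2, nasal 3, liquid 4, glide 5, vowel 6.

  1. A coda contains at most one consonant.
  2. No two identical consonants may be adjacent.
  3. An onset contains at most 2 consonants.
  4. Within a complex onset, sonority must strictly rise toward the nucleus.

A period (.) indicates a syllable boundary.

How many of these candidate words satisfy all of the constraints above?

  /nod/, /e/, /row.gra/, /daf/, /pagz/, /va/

/nod/ — σ1 onset /n/, coda /d/ ok → well-formed
/e/ — σ1 onset /∅/, coda /∅/ ok → well-formed
/row.gra/ — σ1 onset /r/, coda /w/ ok; σ2 onset /gr/ (1→4 rises), coda /∅/ ok → well-formed
/daf/ — σ1 onset /d/, coda /f/ ok → well-formed
/pagz/ — violates constraint 1: syllable 1 coda /gz/ has 2 consonants (> 1) → ill-formed
/va/ — σ1 onset /v/, coda /∅/ ok → well-formed
Well-formed: /nod/, /e/, /row.gra/, /daf/, /va/ → 5.

5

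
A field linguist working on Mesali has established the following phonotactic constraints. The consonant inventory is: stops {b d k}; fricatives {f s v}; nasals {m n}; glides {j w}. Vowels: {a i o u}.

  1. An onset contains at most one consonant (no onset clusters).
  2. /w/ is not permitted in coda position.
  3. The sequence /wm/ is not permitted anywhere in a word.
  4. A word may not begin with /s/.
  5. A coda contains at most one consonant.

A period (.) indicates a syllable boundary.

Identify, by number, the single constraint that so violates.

4

so: word begins with /s/.
This is a violation of constraint 4: "A word may not begin with /s/."
The remaining constraints (1, 2, 3, 5) are satisfied.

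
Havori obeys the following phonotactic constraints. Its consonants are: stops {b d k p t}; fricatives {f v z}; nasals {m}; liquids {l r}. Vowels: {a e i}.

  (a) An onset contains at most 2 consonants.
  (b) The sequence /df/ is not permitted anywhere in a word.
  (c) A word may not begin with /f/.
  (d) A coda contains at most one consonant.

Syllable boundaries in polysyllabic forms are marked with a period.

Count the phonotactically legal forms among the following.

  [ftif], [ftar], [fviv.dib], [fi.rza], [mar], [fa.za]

[ftif] — violates constraint (c): word begins with /f/ → phonotactically illegal
[ftar] — violates constraint (c): word begins with /f/ → phonotactically illegal
[fviv.dib] — violates constraint (c): word begins with /f/ → phonotactically illegal
[fi.rza] — violates constraint (c): word begins with /f/ → phonotactically illegal
[mar] — σ1 onset /m/, coda /r/ ok → phonotactically legal
[fa.za] — violates constraint (c): word begins with /f/ → phonotactically illegal
Phonotactically legal: [mar] → 1.

1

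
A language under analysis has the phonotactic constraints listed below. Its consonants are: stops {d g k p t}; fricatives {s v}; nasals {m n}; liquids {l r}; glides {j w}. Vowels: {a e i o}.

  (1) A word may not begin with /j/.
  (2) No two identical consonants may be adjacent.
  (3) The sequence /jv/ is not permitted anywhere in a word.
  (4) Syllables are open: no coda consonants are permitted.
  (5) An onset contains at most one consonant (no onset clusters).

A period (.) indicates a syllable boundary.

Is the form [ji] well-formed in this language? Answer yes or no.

[ji] — violates constraint 1: word begins with /j/ → ill-formed

no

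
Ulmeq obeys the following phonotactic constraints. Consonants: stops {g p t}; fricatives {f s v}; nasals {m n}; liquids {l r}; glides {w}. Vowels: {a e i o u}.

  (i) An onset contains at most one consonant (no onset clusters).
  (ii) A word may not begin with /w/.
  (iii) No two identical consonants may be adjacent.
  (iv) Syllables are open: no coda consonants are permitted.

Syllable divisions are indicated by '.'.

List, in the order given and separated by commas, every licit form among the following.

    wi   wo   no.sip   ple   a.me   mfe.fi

a.me

wi — violates constraint (ii): word begins with /w/ → illicit
wo — violates constraint (ii): word begins with /w/ → illicit
no.sip — violates constraint (iv): syllable 2 coda /p/ has 1 consonant (> 0) → illicit
ple — violates constraint (i): syllable 1 onset /pl/ has 2 consonants (> 1) → illicit
a.me — σ1 onset /∅/, coda /∅/ ok; σ2 onset /m/, coda /∅/ ok → licit
mfe.fi — violates constraint (i): syllable 1 onset /mf/ has 2 consonants (> 1) → illicit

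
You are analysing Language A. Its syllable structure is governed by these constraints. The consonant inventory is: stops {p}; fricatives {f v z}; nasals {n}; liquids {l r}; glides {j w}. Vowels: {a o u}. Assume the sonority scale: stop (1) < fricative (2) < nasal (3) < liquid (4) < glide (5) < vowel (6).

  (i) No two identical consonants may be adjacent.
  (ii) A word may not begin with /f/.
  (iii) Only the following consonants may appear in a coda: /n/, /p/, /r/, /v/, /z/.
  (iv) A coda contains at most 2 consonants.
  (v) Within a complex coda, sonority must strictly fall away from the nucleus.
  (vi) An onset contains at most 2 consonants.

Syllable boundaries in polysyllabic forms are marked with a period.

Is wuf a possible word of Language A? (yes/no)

wuf — violates constraint (iii): syllable 1 coda contains /f/, which is not a licensed coda consonant → illicit

no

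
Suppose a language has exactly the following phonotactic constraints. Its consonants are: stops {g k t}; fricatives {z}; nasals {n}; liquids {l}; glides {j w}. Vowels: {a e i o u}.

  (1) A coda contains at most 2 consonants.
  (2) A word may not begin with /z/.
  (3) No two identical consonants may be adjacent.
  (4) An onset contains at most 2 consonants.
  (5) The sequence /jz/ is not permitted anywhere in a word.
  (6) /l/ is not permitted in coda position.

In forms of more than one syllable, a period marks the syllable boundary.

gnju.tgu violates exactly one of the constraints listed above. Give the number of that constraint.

4

gnju.tgu: syllable 1 onset /gnj/ has 3 consonants (> 2).
This is a violation of constraint 4: "An onset contains at most 2 consonants."
The remaining constraints (1, 2, 3, 5, 6) are satisfied.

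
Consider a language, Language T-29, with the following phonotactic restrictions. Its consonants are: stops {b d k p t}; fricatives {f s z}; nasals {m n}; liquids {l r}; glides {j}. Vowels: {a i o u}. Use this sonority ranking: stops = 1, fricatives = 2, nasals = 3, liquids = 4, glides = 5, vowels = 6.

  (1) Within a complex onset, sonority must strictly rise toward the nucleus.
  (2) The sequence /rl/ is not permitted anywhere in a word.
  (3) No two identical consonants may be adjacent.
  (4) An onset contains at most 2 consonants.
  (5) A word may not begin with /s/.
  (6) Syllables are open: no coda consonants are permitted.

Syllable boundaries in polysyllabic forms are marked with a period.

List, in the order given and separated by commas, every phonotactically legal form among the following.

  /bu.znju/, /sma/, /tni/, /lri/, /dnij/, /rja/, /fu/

/bu.znju/ — violates constraint 4: syllable 2 onset /znj/ has 3 consonants (> 2) → phonotactically illegal
/sma/ — violates constraint 5: word begins with /s/ → phonotactically illegal
/tni/ — σ1 onset /tn/ (1→3 rises), coda /∅/ ok → phonotactically legal
/lri/ — violates constraint 1: syllable 1 onset /lr/: /l/ (liquid, 4) → /r/ (liquid, 4) does not rise → phonotactically illegal
/dnij/ — violates constraint 6: syllable 1 coda /j/ has 1 consonant (> 0) → phonotactically illegal
/rja/ — σ1 onset /rj/ (4→5 rises), coda /∅/ ok → phonotactically legal
/fu/ — σ1 onset /f/, coda /∅/ ok → phonotactically legal

/tni/, /rja/, /fu/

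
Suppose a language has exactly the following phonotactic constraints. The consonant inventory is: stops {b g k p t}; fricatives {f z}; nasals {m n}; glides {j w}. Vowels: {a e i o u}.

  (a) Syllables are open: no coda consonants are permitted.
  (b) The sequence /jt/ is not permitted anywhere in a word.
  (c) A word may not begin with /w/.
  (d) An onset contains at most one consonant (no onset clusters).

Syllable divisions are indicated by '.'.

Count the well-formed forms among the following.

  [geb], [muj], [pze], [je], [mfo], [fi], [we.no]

2

[geb] — violates constraint (a): syllable 1 coda /b/ has 1 consonant (> 0) → ill-formed
[muj] — violates constraint (a): syllable 1 coda /j/ has 1 consonant (> 0) → ill-formed
[pze] — violates constraint (d): syllable 1 onset /pz/ has 2 consonants (> 1) → ill-formed
[je] — σ1 onset /j/, coda /∅/ ok → well-formed
[mfo] — violates constraint (d): syllable 1 onset /mf/ has 2 consonants (> 1) → ill-formed
[fi] — σ1 onset /f/, coda /∅/ ok → well-formed
[we.no] — violates constraint (c): word begins with /w/ → ill-formed
Well-formed: [je], [fi] → 2.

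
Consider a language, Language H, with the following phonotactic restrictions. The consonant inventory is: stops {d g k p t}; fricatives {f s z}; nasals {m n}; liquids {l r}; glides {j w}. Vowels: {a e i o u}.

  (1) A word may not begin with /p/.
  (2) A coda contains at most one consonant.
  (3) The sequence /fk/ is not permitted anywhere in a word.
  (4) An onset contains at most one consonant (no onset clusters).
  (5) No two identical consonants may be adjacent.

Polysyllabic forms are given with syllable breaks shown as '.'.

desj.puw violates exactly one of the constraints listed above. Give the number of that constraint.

2

desj.puw: syllable 1 coda /sj/ has 2 consonants (> 1).
This is a violation of constraint 2: "A coda contains at most one consonant."
The remaining constraints (1, 3, 4, 5) are satisfied.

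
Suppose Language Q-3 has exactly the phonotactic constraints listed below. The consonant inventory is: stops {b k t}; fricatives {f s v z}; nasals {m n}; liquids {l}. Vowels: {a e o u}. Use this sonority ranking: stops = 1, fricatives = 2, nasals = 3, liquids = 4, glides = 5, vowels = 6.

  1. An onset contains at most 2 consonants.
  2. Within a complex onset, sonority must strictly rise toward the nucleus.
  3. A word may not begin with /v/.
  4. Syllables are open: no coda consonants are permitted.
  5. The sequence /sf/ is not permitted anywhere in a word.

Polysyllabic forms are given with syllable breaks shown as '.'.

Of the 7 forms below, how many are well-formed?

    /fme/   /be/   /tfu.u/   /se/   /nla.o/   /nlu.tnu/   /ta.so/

/fme/ — σ1 onset /fm/ (2→3 rises), coda /∅/ ok → well-formed
/be/ — σ1 onset /b/, coda /∅/ ok → well-formed
/tfu.u/ — σ1 onset /tf/ (1→2 rises), coda /∅/ ok; σ2 onset /∅/, coda /∅/ ok → well-formed
/se/ — σ1 onset /s/, coda /∅/ ok → well-formed
/nla.o/ — σ1 onset /nl/ (3→4 rises), coda /∅/ ok; σ2 onset /∅/, coda /∅/ ok → well-formed
/nlu.tnu/ — σ1 onset /nl/ (3→4 rises), coda /∅/ ok; σ2 onset /tn/ (1→3 rises), coda /∅/ ok → well-formed
/ta.so/ — σ1 onset /t/, coda /∅/ ok; σ2 onset /s/, coda /∅/ ok → well-formed
Well-formed: /fme/, /be/, /tfu.u/, /se/, /nla.o/, /nlu.tnu/, /ta.so/ → 7.

7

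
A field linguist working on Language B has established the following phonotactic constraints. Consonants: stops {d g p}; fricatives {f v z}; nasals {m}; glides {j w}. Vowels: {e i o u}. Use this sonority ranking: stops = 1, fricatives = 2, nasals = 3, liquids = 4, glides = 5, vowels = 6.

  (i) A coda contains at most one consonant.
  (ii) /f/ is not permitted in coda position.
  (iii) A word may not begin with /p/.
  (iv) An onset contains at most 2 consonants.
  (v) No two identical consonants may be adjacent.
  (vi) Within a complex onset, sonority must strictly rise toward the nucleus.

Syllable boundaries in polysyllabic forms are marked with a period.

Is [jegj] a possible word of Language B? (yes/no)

[jegj] — violates constraint (i): syllable 1 coda /gj/ has 2 consonants (> 1) → illicit

no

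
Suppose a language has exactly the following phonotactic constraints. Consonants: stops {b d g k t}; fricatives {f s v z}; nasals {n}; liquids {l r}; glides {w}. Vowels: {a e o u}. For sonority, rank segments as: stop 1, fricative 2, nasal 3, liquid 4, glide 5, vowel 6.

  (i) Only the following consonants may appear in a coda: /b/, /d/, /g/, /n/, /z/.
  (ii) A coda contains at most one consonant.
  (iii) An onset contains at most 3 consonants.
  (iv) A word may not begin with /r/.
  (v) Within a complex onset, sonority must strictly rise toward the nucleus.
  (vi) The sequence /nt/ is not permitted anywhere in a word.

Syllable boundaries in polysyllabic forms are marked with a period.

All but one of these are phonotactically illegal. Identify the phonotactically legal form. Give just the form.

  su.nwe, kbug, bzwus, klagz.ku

su.nwe — σ1 onset /s/, coda /∅/ ok; σ2 onset /nw/ (3→5 rises), coda /∅/ ok → phonotactically legal
kbug — violates constraint (v): syllable 1 onset /kb/: /k/ (stop, 1) → /b/ (stop, 1) does not rise → phonotactically illegal
bzwus — violates constraint (i): syllable 1 coda contains /s/, which is not a licensed coda consonant → phonotactically illegal
klagz.ku — violates constraint (ii): syllable 1 coda /gz/ has 2 consonants (> 1) → phonotactically illegal

su.nwe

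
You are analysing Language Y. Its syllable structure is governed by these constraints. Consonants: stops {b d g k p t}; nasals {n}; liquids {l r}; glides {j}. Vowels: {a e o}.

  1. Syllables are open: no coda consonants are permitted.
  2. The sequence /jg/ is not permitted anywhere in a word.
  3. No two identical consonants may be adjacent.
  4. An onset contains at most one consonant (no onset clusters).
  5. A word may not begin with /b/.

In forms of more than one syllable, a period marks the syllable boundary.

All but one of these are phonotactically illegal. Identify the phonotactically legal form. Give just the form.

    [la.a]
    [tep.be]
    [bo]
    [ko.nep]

[la.a] — σ1 onset /l/, coda /∅/ ok; σ2 onset /∅/, coda /∅/ ok → phonotactically legal
[tep.be] — violates constraint 1: syllable 1 coda /p/ has 1 consonant (> 0) → phonotactically illegal
[bo] — violates constraint 5: word begins with /b/ → phonotactically illegal
[ko.nep] — violates constraint 1: syllable 2 coda /p/ has 1 consonant (> 0) → phonotactically illegal

[la.a]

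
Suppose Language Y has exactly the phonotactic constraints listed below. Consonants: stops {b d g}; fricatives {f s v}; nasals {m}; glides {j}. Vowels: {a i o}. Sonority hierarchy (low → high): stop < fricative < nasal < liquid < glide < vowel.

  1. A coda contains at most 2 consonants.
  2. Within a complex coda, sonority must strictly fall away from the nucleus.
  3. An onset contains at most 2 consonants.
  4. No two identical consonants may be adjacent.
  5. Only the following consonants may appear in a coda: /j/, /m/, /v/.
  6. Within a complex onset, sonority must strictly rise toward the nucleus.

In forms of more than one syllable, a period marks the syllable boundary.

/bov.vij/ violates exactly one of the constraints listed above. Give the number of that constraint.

/bov.vij/: adjacent identical consonants /vv/.
This is a violation of constraint 4: "No two identical consonants may be adjacent."
The remaining constraints (1, 2, 3, 5, 6) are satisfied.

4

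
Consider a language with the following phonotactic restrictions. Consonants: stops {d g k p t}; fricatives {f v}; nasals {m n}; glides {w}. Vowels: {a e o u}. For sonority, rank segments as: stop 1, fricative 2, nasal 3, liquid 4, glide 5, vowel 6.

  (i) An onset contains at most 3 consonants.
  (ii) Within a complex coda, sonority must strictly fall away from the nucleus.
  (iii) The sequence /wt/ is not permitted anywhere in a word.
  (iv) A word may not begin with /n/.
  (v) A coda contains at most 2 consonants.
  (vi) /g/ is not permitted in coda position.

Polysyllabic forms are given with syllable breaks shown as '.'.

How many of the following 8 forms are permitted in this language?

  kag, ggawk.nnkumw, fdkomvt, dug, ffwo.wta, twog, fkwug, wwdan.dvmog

kag — violates constraint (vi): syllable 1 coda contains /g/ → not permitted
ggawk.nnkumw — violates constraint (ii): syllable 2 coda /mw/: /m/ (nasal, 3) → /w/ (glide, 5) does not fall → not permitted
fdkomvt — violates constraint (v): syllable 1 coda /mvt/ has 3 consonants (> 2) → not permitted
dug — violates constraint (vi): syllable 1 coda contains /g/ → not permitted
ffwo.wta — violates constraint (iii): contains banned sequence /wt/ → not permitted
twog — violates constraint (vi): syllable 1 coda contains /g/ → not permitted
fkwug — violates constraint (vi): syllable 1 coda contains /g/ → not permitted
wwdan.dvmog — violates constraint (vi): syllable 2 coda contains /g/ → not permitted
No form is permitted → 0.

0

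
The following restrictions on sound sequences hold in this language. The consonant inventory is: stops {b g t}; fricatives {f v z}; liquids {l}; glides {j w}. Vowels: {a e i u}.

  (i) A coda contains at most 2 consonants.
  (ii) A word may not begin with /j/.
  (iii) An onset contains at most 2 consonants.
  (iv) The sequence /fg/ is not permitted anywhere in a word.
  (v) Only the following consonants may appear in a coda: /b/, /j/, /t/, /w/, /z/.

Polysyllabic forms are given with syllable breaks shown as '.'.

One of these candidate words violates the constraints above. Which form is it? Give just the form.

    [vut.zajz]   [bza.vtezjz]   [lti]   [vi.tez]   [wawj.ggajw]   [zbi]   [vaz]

[bza.vtezjz]

[vut.zajz] — σ1 onset /v/, coda /t/ ok; σ2 onset /z/, coda /jz/ (2C) ok → permitted
[bza.vtezjz] — violates constraint (i): syllable 2 coda /zjz/ has 3 consonants (> 2) → not permitted
[lti] — σ1 onset /lt/ (2C), coda /∅/ ok → permitted
[vi.tez] — σ1 onset /v/, coda /∅/ ok; σ2 onset /t/, coda /z/ ok → permitted
[wawj.ggajw] — σ1 onset /w/, coda /wj/ (2C) ok; σ2 onset /gg/ (2C), coda /jw/ (2C) ok → permitted
[zbi] — σ1 onset /zb/ (2C), coda /∅/ ok → permitted
[vaz] — σ1 onset /v/, coda /z/ ok → permitted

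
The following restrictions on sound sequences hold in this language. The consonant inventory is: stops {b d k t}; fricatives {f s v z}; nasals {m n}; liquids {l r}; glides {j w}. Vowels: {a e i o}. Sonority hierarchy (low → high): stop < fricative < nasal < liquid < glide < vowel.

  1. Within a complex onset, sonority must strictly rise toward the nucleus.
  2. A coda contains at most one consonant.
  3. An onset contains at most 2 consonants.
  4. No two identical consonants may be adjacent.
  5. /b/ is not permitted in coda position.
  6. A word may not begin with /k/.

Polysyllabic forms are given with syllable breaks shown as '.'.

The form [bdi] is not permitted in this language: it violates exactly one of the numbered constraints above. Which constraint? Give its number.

[bdi]: syllable 1 onset /bd/: /b/ (stop, 1) → /d/ (stop, 1) does not rise.
This is a violation of constraint 1: "Within a complex onset, sonority must strictly rise toward the nucleus."
The remaining constraints (2, 3, 4, 5, 6) are satisfied.

1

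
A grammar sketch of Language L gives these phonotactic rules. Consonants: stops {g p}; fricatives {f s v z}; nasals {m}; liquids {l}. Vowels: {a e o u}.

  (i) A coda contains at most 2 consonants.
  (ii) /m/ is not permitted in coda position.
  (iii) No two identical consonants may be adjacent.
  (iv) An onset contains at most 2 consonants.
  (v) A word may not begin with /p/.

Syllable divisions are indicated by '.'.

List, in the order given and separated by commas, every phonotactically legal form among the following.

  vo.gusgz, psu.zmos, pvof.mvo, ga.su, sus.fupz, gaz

vo.gusgz — violates constraint (i): syllable 2 coda /sgz/ has 3 consonants (> 2) → phonotactically illegal
psu.zmos — violates constraint (v): word begins with /p/ → phonotactically illegal
pvof.mvo — violates constraint (v): word begins with /p/ → phonotactically illegal
ga.su — σ1 onset /g/, coda /∅/ ok; σ2 onset /s/, coda /∅/ ok → phonotactically legal
sus.fupz — σ1 onset /s/, coda /s/ ok; σ2 onset /f/, coda /pz/ (2C) ok → phonotactically legal
gaz — σ1 onset /g/, coda /z/ ok → phonotactically legal

ga.su, sus.fupz, gaz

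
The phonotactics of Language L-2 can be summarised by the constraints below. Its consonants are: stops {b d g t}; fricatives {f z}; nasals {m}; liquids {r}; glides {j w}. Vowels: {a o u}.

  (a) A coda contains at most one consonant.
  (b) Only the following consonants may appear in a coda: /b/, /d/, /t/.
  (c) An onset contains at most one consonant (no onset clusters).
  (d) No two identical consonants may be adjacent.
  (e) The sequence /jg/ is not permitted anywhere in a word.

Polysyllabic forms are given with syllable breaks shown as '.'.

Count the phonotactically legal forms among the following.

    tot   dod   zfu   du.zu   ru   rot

tot — σ1 onset /t/, coda /t/ ok → phonotactically legal
dod — σ1 onset /d/, coda /d/ ok → phonotactically legal
zfu — violates constraint (c): syllable 1 onset /zf/ has 2 consonants (> 1) → phonotactically illegal
du.zu — σ1 onset /d/, coda /∅/ ok; σ2 onset /z/, coda /∅/ ok → phonotactically legal
ru — σ1 onset /r/, coda /∅/ ok → phonotactically legal
rot — σ1 onset /r/, coda /t/ ok → phonotactically legal
Phonotactically legal: tot, dod, du.zu, ru, rot → 5.

5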